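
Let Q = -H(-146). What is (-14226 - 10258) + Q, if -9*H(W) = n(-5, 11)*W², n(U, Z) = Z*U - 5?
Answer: -499772/3 ≈ -1.6659e+5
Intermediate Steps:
n(U, Z) = -5 + U*Z (n(U, Z) = U*Z - 5 = -5 + U*Z)
H(W) = 20*W²/3 (H(W) = -(-5 - 5*11)*W²/9 = -(-5 - 55)*W²/9 = -(-20)*W²/3 = 20*W²/3)
Q = -426320/3 (Q = -20*(-146)²/3 = -20*21316/3 = -1*426320/3 = -426320/3 ≈ -1.4211e+5)
(-14226 - 10258) + Q = (-14226 - 10258) - 426320/3 = -24484 - 426320/3 = -499772/3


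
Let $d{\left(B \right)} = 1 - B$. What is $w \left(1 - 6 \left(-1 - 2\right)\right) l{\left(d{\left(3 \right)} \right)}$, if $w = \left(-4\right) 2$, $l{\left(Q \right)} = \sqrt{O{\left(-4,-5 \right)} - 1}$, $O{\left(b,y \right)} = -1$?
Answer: $- 152 i \sqrt{2} \approx - 214.96 i$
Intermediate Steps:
$l{\left(Q \right)} = i \sqrt{2}$ ($l{\left(Q \right)} = \sqrt{-1 - 1} = \sqrt{-2} = i \sqrt{2}$)
$w = -8$
$w \left(1 - 6 \left(-1 - 2\right)\right) l{\left(d{\left(3 \right)} \right)} = - 8 \left(1 - 6 \left(-1 - 2\right)\right) i \sqrt{2} = - 8 \left(1 - 6 \left(-3\right)\right) i \sqrt{2} = - 8 \left(1 - -18\right) i \sqrt{2} = - 8 \left(1 + 18\right) i \sqrt{2} = \left(-8\right) 19 i \sqrt{2} = - 152 i \sqrt{2}$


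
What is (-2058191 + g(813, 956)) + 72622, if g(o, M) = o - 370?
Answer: -1985126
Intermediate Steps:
g(o, M) = -370 + o
(-2058191 + g(813, 956)) + 72622 = (-2058191 + (-370 + 813)) + 72622 = (-2058191 + 443) + 72622 = -2057748 + 72622 = -1985126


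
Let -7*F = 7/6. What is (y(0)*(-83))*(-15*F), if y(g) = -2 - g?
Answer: 415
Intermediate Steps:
F = -1/6 ≈ -0.16667
(y(0)*(-83))*(-15*F) = ((-2 - 1*0)*(-83))*(-15*(-1/6)) = ((-2 + 0)*(-83))*(5/2) = -2*(-83)*(5/2) = 166*(5/2) = 415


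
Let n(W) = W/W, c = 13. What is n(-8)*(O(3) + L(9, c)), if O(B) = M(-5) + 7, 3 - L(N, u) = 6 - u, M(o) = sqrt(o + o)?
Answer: 17 + I*sqrt(10) ≈ 17.0 + 3.1623*I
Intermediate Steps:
M(o) = sqrt(2)*sqrt(o) (M(o) = sqrt(2*o) = sqrt(2)*sqrt(o))
L(N, u) = -3 + u (L(N, u) = 3 - (6 - u) = 3 + (-6 + u) = -3 + u)
n(W) = 1
O(B) = 7 + I*sqrt(10) (O(B) = sqrt(2)*sqrt(-5) + 7 = sqrt(2)*(I*sqrt(5)) + 7 = I*sqrt(10) + 7 = 7 + I*sqrt(10))
n(-8)*(O(3) + L(9, c)) = 1*((7 + I*sqrt(10)) + (-3 + 13)) = 1*((7 + I*sqrt(10)) + 10) = 1*(17 + I*sqrt(10)) = 17 + I*sqrt(10)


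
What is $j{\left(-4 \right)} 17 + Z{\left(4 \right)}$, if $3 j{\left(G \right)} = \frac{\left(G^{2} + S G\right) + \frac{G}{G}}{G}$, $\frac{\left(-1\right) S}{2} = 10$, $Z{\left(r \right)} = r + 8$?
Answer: $- \frac{1505}{12} \approx -125.42$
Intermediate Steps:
$Z{\left(r \right)} = 8 + r$
$S = -20$ ($S = \left(-2\right) 10 = -20$)
$j{\left(G \right)} = \frac{1 + G^{2} - 20 G}{3 G}$ ($j{\left(G \right)} = \frac{\left(\left(G^{2} - 20 G\right) + \frac{G}{G}\right) \frac{1}{G}}{3} = \frac{\left(\left(G^{2} - 20 G\right) + 1\right) \frac{1}{G}}{3} = \frac{\left(1 + G^{2} - 20 G\right) \frac{1}{G}}{3} = \frac{\frac{1}{G} \left(1 + G^{2} - 20 G\right)}{3} = \frac{1 + G^{2} - 20 G}{3 G}$)
$j{\left(-4 \right)} 17 + Z{\left(4 \right)} = \frac{1 - 4 \left(-20 - 4\right)}{3 \left(-4\right)} 17 + \left(8 + 4\right) = \frac{1}{3} \left(- \frac{1}{4}\right) \left(1 - -96\right) 17 + 12 = \frac{1}{3} \left(- \frac{1}{4}\right) \left(1 + 96\right) 17 + 12 = \frac{1}{3} \left(- \frac{1}{4}\right) 97 \cdot 17 + 12 = \left(- \frac{97}{12}\right) 17 + 12 = - \frac{1649}{12} + 12 = - \frac{1505}{12}$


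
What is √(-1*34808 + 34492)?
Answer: 2*I*√79 ≈ 17.776*I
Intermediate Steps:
√(-1*34808 + 34492) = √(-34808 + 34492) = √(-316) = 2*I*√79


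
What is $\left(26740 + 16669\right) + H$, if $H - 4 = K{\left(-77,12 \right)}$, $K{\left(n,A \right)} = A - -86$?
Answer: $43511$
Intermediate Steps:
$K{\left(n,A \right)} = 86 + A$ ($K{\left(n,A \right)} = A + 86 = 86 + A$)
$H = 102$ ($H = 4 + \left(86 + 12\right) = 4 + 98 = 102$)
$\left(26740 + 16669\right) + H = \left(26740 + 16669\right) + 102 = 43409 + 102 = 43511$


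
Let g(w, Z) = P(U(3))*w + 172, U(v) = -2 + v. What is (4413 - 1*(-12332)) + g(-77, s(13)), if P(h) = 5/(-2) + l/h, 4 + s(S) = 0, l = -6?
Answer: 35143/2 ≈ 17572.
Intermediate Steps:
s(S) = -4 (s(S) = -4 + 0 = -4)
P(h) = -5/2 - 6/h (P(h) = 5/(-2) - 6/h = 5*(-1/2) - 6/h = -5/2 - 6/h)
g(w, Z) = 172 - 17*w/2 (g(w, Z) = (-5/2 - 6/(-2 + 3))*w + 172 = (-5/2 - 6/1)*w + 172 = (-5/2 - 6*1)*w + 172 = (-5/2 - 6)*w + 172 = -17*w/2 + 172 = 172 - 17*w/2)
(4413 - 1*(-12332)) + g(-77, s(13)) = (4413 - 1*(-12332)) + (172 - 17/2*(-77)) = (4413 + 12332) + (172 + 1309/2) = 16745 + 1653/2 = 35143/2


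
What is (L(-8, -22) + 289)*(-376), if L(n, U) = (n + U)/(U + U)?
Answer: -1198124/11 ≈ -1.0892e+5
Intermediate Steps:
L(n, U) = (U + n)/(2*U) (L(n, U) = (U + n)/((2*U)) = (U + n)*(1/(2*U)) = (U + n)/(2*U))
(L(-8, -22) + 289)*(-376) = ((½)*(-22 - 8)/(-22) + 289)*(-376) = ((½)*(-1/22)*(-30) + 289)*(-376) = (15/22 + 289)*(-376) = (6373/22)*(-376) = -1198124/11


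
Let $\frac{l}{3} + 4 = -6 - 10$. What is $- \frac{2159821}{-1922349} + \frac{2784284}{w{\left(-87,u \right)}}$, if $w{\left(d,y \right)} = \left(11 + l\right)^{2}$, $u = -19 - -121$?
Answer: $\frac{5357551293337}{4615559949} \approx 1160.8$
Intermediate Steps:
$u = 102$ ($u = -19 + 121 = 102$)
$l = -60$ ($l = -12 + 3 \left(-6 - 10\right) = -12 + 3 \left(-16\right) = -12 - 48 = -60$)
$w{\left(d,y \right)} = 2401$ ($w{\left(d,y \right)} = \left(11 - 60\right)^{2} = \left(-49\right)^{2} = 2401$)
$- \frac{2159821}{-1922349} + \frac{2784284}{w{\left(-87,u \right)}} = - \frac{2159821}{-1922349} + \frac{2784284}{2401} = \left(-2159821\right) \left(- \frac{1}{1922349}\right) + 2784284 \cdot \frac{1}{2401} = \frac{2159821}{1922349} + \frac{2784284}{2401} = \frac{5357551293337}{4615559949}$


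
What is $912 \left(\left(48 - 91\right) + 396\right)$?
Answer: $321936$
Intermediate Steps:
$912 \left(\left(48 - 91\right) + 396\right) = 912 \left(-43 + 396\right) = 912 \cdot 353 = 321936$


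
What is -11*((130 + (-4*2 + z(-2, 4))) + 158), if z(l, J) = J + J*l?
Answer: -3036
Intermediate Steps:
-11*((130 + (-4*2 + z(-2, 4))) + 158) = -11*((130 + (-4*2 + 4*(1 - 2))) + 158) = -11*((130 + (-8 + 4*(-1))) + 158) = -11*((130 + (-8 - 4)) + 158) = -11*((130 - 12) + 158) = -11*(118 + 158) = -11*276 = -3036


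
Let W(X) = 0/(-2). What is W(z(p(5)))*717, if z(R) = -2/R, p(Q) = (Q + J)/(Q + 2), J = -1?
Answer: 0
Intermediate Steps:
p(Q) = (-1 + Q)/(2 + Q) (p(Q) = (Q - 1)/(Q + 2) = (-1 + Q)/(2 + Q))
W(X) = 0 (W(X) = 0*(-½) = 0)
W(z(p(5)))*717 = 0*717 = 0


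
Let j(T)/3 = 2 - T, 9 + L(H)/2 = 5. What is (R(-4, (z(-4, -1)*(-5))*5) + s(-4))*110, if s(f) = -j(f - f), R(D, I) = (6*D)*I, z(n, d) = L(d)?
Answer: -528660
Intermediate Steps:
L(H) = -8 (L(H) = -18 + 2*5 = -18 + 10 = -8)
z(n, d) = -8
j(T) = 6 - 3*T (j(T) = 3*(2 - T) = 6 - 3*T)
R(D, I) = 6*D*I
s(f) = -6 (s(f) = -(6 - 3*(f - f)) = -(6 - 3*0) = -(6 + 0) = -1*6 = -6)
(R(-4, (z(-4, -1)*(-5))*5) + s(-4))*110 = (6*(-4)*(-8*(-5)*5) - 6)*110 = (6*(-4)*(40*5) - 6)*110 = (6*(-4)*200 - 6)*110 = (-4800 - 6)*110 = -4806*110 = -528660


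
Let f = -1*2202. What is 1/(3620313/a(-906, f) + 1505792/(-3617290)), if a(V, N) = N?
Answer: -1327545430/2183172960959 ≈ -0.00060808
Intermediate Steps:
f = -2202
1/(3620313/a(-906, f) + 1505792/(-3617290)) = 1/(3620313/(-2202) + 1505792/(-3617290)) = 1/(3620313*(-1/2202) + 1505792*(-1/3617290)) = 1/(-1206771/734 - 752896/1808645) = 1/(-2183172960959/1327545430) = -1327545430/2183172960959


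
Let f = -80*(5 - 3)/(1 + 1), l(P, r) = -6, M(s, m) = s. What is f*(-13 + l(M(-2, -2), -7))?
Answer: 1520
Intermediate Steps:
f = -80 (f = -160/2 = -80*1 = -80)
f*(-13 + l(M(-2, -2), -7)) = -80*(-13 - 6) = -80*(-19) = 1520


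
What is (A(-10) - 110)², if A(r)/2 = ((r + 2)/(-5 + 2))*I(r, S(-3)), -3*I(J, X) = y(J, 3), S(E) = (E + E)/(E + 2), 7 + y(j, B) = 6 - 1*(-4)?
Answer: 119716/9 ≈ 13302.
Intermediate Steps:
y(j, B) = 3 (y(j, B) = -7 + (6 - 1*(-4)) = -7 + (6 + 4) = -7 + 10 = 3)
S(E) = 2*E/(2 + E) (S(E) = (2*E)/(2 + E) = 2*E/(2 + E))
I(J, X) = -1 (I(J, X) = -⅓*3 = -1)
A(r) = 4/3 + 2*r/3 (A(r) = 2*(((r + 2)/(-5 + 2))*(-1)) = 2*(((2 + r)/(-3))*(-1)) = 2*(((2 + r)*(-⅓))*(-1)) = 2*((-⅔ - r/3)*(-1)) = 2*(⅔ + r/3) = 4/3 + 2*r/3)
(A(-10) - 110)² = ((4/3 + (⅔)*(-10)) - 110)² = ((4/3 - 20/3) - 110)² = (-16/3 - 110)² = (-346/3)² = 119716/9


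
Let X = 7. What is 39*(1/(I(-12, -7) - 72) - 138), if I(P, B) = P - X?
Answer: -37677/7 ≈ -5382.4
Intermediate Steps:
I(P, B) = -7 + P (I(P, B) = P - 1*7 = P - 7 = -7 + P)
39*(1/(I(-12, -7) - 72) - 138) = 39*(1/((-7 - 12) - 72) - 138) = 39*(1/(-19 - 72) - 138) = 39*(1/(-91) - 138) = 39*(-1/91 - 138) = 39*(-12559/91) = -37677/7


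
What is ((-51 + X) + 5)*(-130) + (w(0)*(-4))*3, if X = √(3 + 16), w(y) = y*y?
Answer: 5980 - 130*√19 ≈ 5413.3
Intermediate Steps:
w(y) = y²
X = √19 ≈ 4.3589
((-51 + X) + 5)*(-130) + (w(0)*(-4))*3 = ((-51 + √19) + 5)*(-130) + (0²*(-4))*3 = (-46 + √19)*(-130) + (0*(-4))*3 = (5980 - 130*√19) + 0*3 = (5980 - 130*√19) + 0 = 5980 - 130*√19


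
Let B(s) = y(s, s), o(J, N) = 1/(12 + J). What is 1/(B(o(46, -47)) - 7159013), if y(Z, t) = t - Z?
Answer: -1/7159013 ≈ -1.3968e-7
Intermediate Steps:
B(s) = 0 (B(s) = s - s = 0)
1/(B(o(46, -47)) - 7159013) = 1/(0 - 7159013) = 1/(-7159013) = -1/7159013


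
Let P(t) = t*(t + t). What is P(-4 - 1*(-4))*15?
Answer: 0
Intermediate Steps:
P(t) = 2*t**2 (P(t) = t*(2*t) = 2*t**2)
P(-4 - 1*(-4))*15 = (2*(-4 - 1*(-4))**2)*15 = (2*(-4 + 4)**2)*15 = (2*0**2)*15 = (2*0)*15 = 0*15 = 0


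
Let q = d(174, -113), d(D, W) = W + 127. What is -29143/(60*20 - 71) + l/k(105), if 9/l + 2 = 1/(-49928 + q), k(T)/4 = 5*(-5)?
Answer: -145212239273/5635347050 ≈ -25.768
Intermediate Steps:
k(T) = -100 (k(T) = 4*(5*(-5)) = 4*(-25) = -100)
d(D, W) = 127 + W
q = 14 (q = 127 - 113 = 14)
l = -449226/99829 (l = 9/(-2 + 1/(-49928 + 14)) = 9/(-2 + 1/(-49914)) = 9/(-2 - 1/49914) = 9/(-99829/49914) = 9*(-49914/99829) = -449226/99829 ≈ -4.5000)
-29143/(60*20 - 71) + l/k(105) = -29143/(60*20 - 71) - 449226/99829/(-100) = -29143/(1200 - 71) - 449226/99829*(-1/100) = -29143/1129 + 224613/4991450 = -145212239273/5635347050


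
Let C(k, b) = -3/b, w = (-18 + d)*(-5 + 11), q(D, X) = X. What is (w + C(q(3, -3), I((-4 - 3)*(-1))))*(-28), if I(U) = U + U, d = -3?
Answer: 3534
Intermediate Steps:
I(U) = 2*U
w = -126 (w = (-18 - 3)*(-5 + 11) = -21*6 = -126)
(w + C(q(3, -3), I((-4 - 3)*(-1))))*(-28) = (-126 - 3*(-1/(2*(-4 - 3))))*(-28) = (-126 - 3/(2*(-7*(-1))))*(-28) = (-126 - 3/(2*7))*(-28) = (-126 - 3/14)*(-28) = -1767/14*(-28) = 3534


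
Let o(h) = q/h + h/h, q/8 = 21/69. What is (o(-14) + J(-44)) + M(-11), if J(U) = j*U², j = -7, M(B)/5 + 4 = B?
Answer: -313402/23 ≈ -13626.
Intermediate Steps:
M(B) = -20 + 5*B
q = 56/23 (q = 8*(21/69) = 8*(21*(1/69)) = 8*(7/23) = 56/23 ≈ 2.4348)
J(U) = -7*U²
o(h) = 1 + 56/(23*h) (o(h) = 56/(23*h) + h/h = 56/(23*h) + 1 = 1 + 56/(23*h))
(o(-14) + J(-44)) + M(-11) = ((56/23 - 14)/(-14) - 7*(-44)²) + (-20 + 5*(-11)) = (-1/14*(-266/23) - 7*1936) + (-20 - 55) = (19/23 - 13552) - 75 = -311677/23 - 75 = -313402/23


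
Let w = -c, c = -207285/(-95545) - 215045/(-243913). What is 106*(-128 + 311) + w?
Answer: 90398567166620/4660933517 ≈ 19395.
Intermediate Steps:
c = 14221196146/4660933517 (c = -207285*(-1/95545) - 215045*(-1/243913) = 41457/19109 + 215045/243913 = 14221196146/4660933517 ≈ 3.0511)
w = -14221196146/4660933517 (w = -1*14221196146/4660933517 = -14221196146/4660933517 ≈ -3.0511)
106*(-128 + 311) + w = 106*(-128 + 311) - 14221196146/4660933517 = 106*183 - 14221196146/4660933517 = 19398 - 14221196146/4660933517 = 90398567166620/4660933517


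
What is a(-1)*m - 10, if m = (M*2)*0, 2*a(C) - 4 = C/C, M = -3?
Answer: -10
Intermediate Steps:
a(C) = 5/2 (a(C) = 2 + (C/C)/2 = 2 + (1/2)*1 = 2 + 1/2 = 5/2)
m = 0 (m = -3*2*0 = -6*0 = 0)
a(-1)*m - 10 = (5/2)*0 - 10 = 0 - 10 = -10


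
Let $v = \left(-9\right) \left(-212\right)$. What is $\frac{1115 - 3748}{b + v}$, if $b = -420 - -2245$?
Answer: $- \frac{2633}{3733} \approx -0.70533$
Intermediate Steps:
$v = 1908$
$b = 1825$ ($b = -420 + 2245 = 1825$)
$\frac{1115 - 3748}{b + v} = \frac{1115 - 3748}{1825 + 1908} = - \frac{2633}{3733}$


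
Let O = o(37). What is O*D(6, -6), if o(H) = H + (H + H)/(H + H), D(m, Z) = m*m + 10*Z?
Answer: -912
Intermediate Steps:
D(m, Z) = m² + 10*Z
o(H) = 1 + H (o(H) = H + (2*H)/((2*H)) = H + (2*H)*(1/(2*H)) = H + 1 = 1 + H)
O = 38 (O = 1 + 37 = 38)
O*D(6, -6) = 38*(6² + 10*(-6)) = 38*(36 - 60) = 38*(-24) = -912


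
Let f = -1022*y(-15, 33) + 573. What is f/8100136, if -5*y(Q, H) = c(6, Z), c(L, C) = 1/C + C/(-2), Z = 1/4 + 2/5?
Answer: 97031/957288800 ≈ 0.00010136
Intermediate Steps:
Z = 13/20 (Z = 1*(¼) + 2*(⅕) = ¼ + ⅖ = 13/20 ≈ 0.65000)
c(L, C) = 1/C - C/2 (c(L, C) = 1/C + C*(-½) = 1/C - C/2)
y(Q, H) = -631/2600 (y(Q, H) = -(1/(13/20) - ½*13/20)/5 = -(20/13 - 13/40)/5 = -⅕*631/520 = -631/2600)
f = 1067341/1300 (f = -1022*(-631/2600) + 573 = 322441/1300 + 573 = 1067341/1300 ≈ 821.03)
f/8100136 = (1067341/1300)/8100136 = (1067341/1300)*(1/8100136) = 97031/957288800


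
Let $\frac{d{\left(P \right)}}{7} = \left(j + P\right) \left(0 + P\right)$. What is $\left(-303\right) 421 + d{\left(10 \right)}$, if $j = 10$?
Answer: $-126163$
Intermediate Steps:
$d{\left(P \right)} = 7 P \left(10 + P\right)$ ($d{\left(P \right)} = 7 \left(10 + P\right) \left(0 + P\right) = 7 \left(10 + P\right) P = 7 P \left(10 + P\right)$)
$\left(-303\right) 421 + d{\left(10 \right)} = \left(-303\right) 421 + 7 \cdot 10 \left(10 + 10\right) = -127563 + 7 \cdot 10 \cdot 20 = -127563 + 1400 = -126163$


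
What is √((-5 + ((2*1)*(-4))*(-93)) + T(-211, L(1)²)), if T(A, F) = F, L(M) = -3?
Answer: 2*√187 ≈ 27.350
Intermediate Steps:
√((-5 + ((2*1)*(-4))*(-93)) + T(-211, L(1)²)) = √((-5 + ((2*1)*(-4))*(-93)) + (-3)²) = √((-5 + (2*(-4))*(-93)) + 9) = √((-5 - 8*(-93)) + 9) = √((-5 + 744) + 9) = √(739 + 9) = √748 = 2*√187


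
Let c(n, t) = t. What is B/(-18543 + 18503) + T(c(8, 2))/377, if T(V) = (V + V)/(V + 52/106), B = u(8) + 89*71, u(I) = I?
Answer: -78712087/497640 ≈ -158.17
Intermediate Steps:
B = 6327 (B = 8 + 89*71 = 8 + 6319 = 6327)
T(V) = 2*V/(26/53 + V) (T(V) = (2*V)/(V + 52*(1/106)) = (2*V)/(V + 26/53) = (2*V)/(26/53 + V) = 2*V/(26/53 + V))
B/(-18543 + 18503) + T(c(8, 2))/377 = 6327/(-18543 + 18503) + (106*2/(26 + 53*2))/377 = 6327/(-40) + (106*2/(26 + 106))*(1/377) = 6327*(-1/40) + (106*2/132)*(1/377) = -6327/40 + (106*2*(1/132))*(1/377) = -6327/40 + (53/33)*(1/377) = -6327/40 + 53/12441 = -78712087/497640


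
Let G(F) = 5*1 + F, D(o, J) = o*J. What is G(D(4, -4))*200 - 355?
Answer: -2555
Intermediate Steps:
D(o, J) = J*o
G(F) = 5 + F
G(D(4, -4))*200 - 355 = (5 - 4*4)*200 - 355 = (5 - 16)*200 - 355 = -11*200 - 355 = -2200 - 355 = -2555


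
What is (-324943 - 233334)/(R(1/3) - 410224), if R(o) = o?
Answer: 1674831/1230671 ≈ 1.3609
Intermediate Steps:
(-324943 - 233334)/(R(1/3) - 410224) = (-324943 - 233334)/(1/3 - 410224) = -558277/(1/3 - 410224) = -558277/(-1230671/3) = -558277*(-3/1230671) = 1674831/1230671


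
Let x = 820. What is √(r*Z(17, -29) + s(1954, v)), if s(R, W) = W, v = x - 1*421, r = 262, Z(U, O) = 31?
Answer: √8521 ≈ 92.309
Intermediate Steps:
v = 399 (v = 820 - 1*421 = 820 - 421 = 399)
√(r*Z(17, -29) + s(1954, v)) = √(262*31 + 399) = √(8122 + 399) = √8521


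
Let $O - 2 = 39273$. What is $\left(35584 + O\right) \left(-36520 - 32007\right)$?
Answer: $-5129862693$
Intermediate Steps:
$O = 39275$ ($O = 2 + 39273 = 39275$)
$\left(35584 + O\right) \left(-36520 - 32007\right) = \left(35584 + 39275\right) \left(-36520 - 32007\right) = 74859 \left(-68527\right) = -5129862693$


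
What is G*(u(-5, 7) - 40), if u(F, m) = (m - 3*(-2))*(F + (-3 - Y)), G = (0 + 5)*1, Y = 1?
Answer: -785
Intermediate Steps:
G = 5 (G = 5*1 = 5)
u(F, m) = (-4 + F)*(6 + m) (u(F, m) = (m - 3*(-2))*(F + (-3 - 1*1)) = (m + 6)*(F + (-3 - 1)) = (6 + m)*(F - 4) = (6 + m)*(-4 + F) = (-4 + F)*(6 + m))
G*(u(-5, 7) - 40) = 5*((-24 - 4*7 + 6*(-5) - 5*7) - 40) = 5*((-24 - 28 - 30 - 35) - 40) = 5*(-117 - 40) = 5*(-157) = -785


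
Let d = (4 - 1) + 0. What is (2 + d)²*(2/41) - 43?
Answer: -1713/41 ≈ -41.781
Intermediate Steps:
d = 3 (d = 3 + 0 = 3)
(2 + d)²*(2/41) - 43 = (2 + 3)²*(2/41) - 43 = 5²*(2*(1/41)) - 43 = 25*(2/41) - 43 = 50/41 - 43 = -1713/41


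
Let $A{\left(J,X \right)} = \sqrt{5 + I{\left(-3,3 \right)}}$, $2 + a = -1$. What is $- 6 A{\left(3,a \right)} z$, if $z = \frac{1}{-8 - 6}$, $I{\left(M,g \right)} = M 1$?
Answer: $\frac{3 \sqrt{2}}{7} \approx 0.60609$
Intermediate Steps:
$a = -3$ ($a = -2 - 1 = -3$)
$I{\left(M,g \right)} = M$
$A{\left(J,X \right)} = \sqrt{2}$ ($A{\left(J,X \right)} = \sqrt{5 - 3} = \sqrt{2}$)
$z = - \frac{1}{14}$ ($z = \frac{1}{-14} = - \frac{1}{14} \approx -0.071429$)
$- 6 A{\left(3,a \right)} z = - 6 \sqrt{2} \left(- \frac{1}{14}\right) = \frac{3 \sqrt{2}}{7}$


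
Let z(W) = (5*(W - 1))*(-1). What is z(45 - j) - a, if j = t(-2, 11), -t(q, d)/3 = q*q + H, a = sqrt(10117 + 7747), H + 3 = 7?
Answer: -340 - 2*sqrt(4466) ≈ -473.66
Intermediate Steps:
H = 4 (H = -3 + 7 = 4)
a = 2*sqrt(4466) (a = sqrt(17864) = 2*sqrt(4466) ≈ 133.66)
t(q, d) = -12 - 3*q**2 (t(q, d) = -3*(q*q + 4) = -3*(q**2 + 4) = -3*(4 + q**2) = -12 - 3*q**2)
j = -24 (j = -12 - 3*(-2)**2 = -12 - 3*4 = -12 - 12 = -24)
z(W) = 5 - 5*W (z(W) = (5*(-1 + W))*(-1) = (-5 + 5*W)*(-1) = 5 - 5*W)
z(45 - j) - a = (5 - 5*(45 - 1*(-24))) - 2*sqrt(4466) = (5 - 5*(45 + 24)) - 2*sqrt(4466) = (5 - 5*69) - 2*sqrt(4466) = (5 - 345) - 2*sqrt(4466) = -340 - 2*sqrt(4466)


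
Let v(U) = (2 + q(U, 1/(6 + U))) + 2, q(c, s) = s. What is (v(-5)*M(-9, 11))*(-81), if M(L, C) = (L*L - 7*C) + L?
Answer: 2025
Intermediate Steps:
M(L, C) = L + L² - 7*C (M(L, C) = (L² - 7*C) + L = L + L² - 7*C)
v(U) = 4 + 1/(6 + U) (v(U) = (2 + 1/(6 + U)) + 2 = 4 + 1/(6 + U))
(v(-5)*M(-9, 11))*(-81) = (((25 + 4*(-5))/(6 - 5))*(-9 + (-9)² - 7*11))*(-81) = (((25 - 20)/1)*(-9 + 81 - 77))*(-81) = ((1*5)*(-5))*(-81) = (5*(-5))*(-81) = -25*(-81) = 2025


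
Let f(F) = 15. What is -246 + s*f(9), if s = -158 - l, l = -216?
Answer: 624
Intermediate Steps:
s = 58 (s = -158 - 1*(-216) = -158 + 216 = 58)
-246 + s*f(9) = -246 + 58*15 = -246 + 870 = 624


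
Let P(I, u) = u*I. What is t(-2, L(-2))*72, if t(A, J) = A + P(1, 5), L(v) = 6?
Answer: 216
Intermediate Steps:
P(I, u) = I*u
t(A, J) = 5 + A (t(A, J) = A + 1*5 = A + 5 = 5 + A)
t(-2, L(-2))*72 = (5 - 2)*72 = 3*72 = 216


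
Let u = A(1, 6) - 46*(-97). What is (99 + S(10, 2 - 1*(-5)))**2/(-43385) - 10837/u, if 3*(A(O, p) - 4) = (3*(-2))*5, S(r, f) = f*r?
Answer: -597431061/193323560 ≈ -3.0903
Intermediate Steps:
A(O, p) = -6 (A(O, p) = 4 + ((3*(-2))*5)/3 = 4 + (-6*5)/3 = 4 + (1/3)*(-30) = 4 - 10 = -6)
u = 4456 (u = -6 - 46*(-97) = -6 + 4462 = 4456)
(99 + S(10, 2 - 1*(-5)))**2/(-43385) - 10837/u = (99 + (2 - 1*(-5))*10)**2/(-43385) - 10837/4456 = (99 + (2 + 5)*10)**2*(-1/43385) - 10837*1/4456 = (99 + 7*10)**2*(-1/43385) - 10837/4456 = (99 + 70)**2*(-1/43385) - 10837/4456 = 169**2*(-1/43385) - 10837/4456 = 28561*(-1/43385) - 10837/4456 = -28561/43385 - 10837/4456 = -597431061/193323560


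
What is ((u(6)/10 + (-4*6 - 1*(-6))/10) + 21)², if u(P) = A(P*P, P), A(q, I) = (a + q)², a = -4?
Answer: 369664/25 ≈ 14787.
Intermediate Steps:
A(q, I) = (-4 + q)²
u(P) = (-4 + P²)² (u(P) = (-4 + P*P)² = (-4 + P²)²)
((u(6)/10 + (-4*6 - 1*(-6))/10) + 21)² = (((-4 + 6²)²/10 + (-4*6 - 1*(-6))/10) + 21)² = (((-4 + 36)²*(⅒) + (-24 + 6)*(⅒)) + 21)² = ((32²*(⅒) - 18*⅒) + 21)² = ((1024*(⅒) - 9/5) + 21)² = ((512/5 - 9/5) + 21)² = (503/5 + 21)² = (608/5)² = 369664/25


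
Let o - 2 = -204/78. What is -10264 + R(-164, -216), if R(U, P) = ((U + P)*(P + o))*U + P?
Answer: -175629360/13 ≈ -1.3510e+7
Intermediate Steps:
o = -8/13 (o = 2 - 204/78 = 2 - 204*1/78 = 2 - 34/13 = -8/13 ≈ -0.61539)
R(U, P) = P + U*(-8/13 + P)*(P + U) (R(U, P) = ((U + P)*(P - 8/13))*U + P = ((P + U)*(-8/13 + P))*U + P = ((-8/13 + P)*(P + U))*U + P = U*(-8/13 + P)*(P + U) + P = P + U*(-8/13 + P)*(P + U))
-10264 + R(-164, -216) = -10264 + (-216 - 8/13*(-164)² - 216*(-164)² - 164*(-216)² - 8/13*(-216)*(-164)) = -10264 + (-216 - 8/13*26896 - 216*26896 - 164*46656 - 283392/13) = -10264 + (-216 - 215168/13 - 5809536 - 7651584 - 283392/13) = -10264 - 175495928/13 = -175629360/13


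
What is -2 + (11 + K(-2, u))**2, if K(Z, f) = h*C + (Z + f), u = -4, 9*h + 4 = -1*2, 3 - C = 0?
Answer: 7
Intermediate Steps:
C = 3 (C = 3 - 1*0 = 3 + 0 = 3)
h = -2/3 (h = -4/9 + (-1*2)/9 = -4/9 + (1/9)*(-2) = -4/9 - 2/9 = -2/3 ≈ -0.66667)
K(Z, f) = -2 + Z + f (K(Z, f) = -2/3*3 + (Z + f) = -2 + (Z + f) = -2 + Z + f)
-2 + (11 + K(-2, u))**2 = -2 + (11 + (-2 - 2 - 4))**2 = -2 + (11 - 8)**2 = -2 + 3**2 = -2 + 9 = 7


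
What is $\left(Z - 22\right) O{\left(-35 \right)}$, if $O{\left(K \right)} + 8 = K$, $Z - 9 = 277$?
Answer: $-11352$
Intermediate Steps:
$Z = 286$ ($Z = 9 + 277 = 286$)
$O{\left(K \right)} = -8 + K$
$\left(Z - 22\right) O{\left(-35 \right)} = \left(286 - 22\right) \left(-8 - 35\right) = 264 \left(-43\right) = -11352$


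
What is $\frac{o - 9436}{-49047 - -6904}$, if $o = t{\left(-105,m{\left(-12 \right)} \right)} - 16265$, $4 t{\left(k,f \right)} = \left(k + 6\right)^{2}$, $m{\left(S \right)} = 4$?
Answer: $\frac{93003}{168572} \approx 0.55171$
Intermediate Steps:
$t{\left(k,f \right)} = \frac{\left(6 + k\right)^{2}}{4}$ ($t{\left(k,f \right)} = \frac{\left(k + 6\right)^{2}}{4} = \frac{\left(6 + k\right)^{2}}{4}$)
$o = - \frac{55259}{4}$ ($o = \frac{\left(6 - 105\right)^{2}}{4} - 16265 = \frac{\left(-99\right)^{2}}{4} - 16265 = \frac{1}{4} \cdot 9801 - 16265 = \frac{9801}{4} - 16265 = - \frac{55259}{4} \approx -13815.0$)
$\frac{o - 9436}{-49047 - -6904} = \frac{- \frac{55259}{4} - 9436}{-49047 - -6904} = - \frac{93003}{4 \left(-49047 + \left(-9453 + 16357\right)\right)} = - \frac{93003}{4 \left(-49047 + 6904\right)} = - \frac{93003}{4 \left(-42143\right)} = \left(- \frac{93003}{4}\right) \left(- \frac{1}{42143}\right) = \frac{93003}{168572}$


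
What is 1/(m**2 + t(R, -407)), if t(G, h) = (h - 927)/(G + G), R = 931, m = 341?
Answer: 931/108256944 ≈ 8.5999e-6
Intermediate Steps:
t(G, h) = (-927 + h)/(2*G) (t(G, h) = (-927 + h)/((2*G)) = (-927 + h)*(1/(2*G)) = (-927 + h)/(2*G))
1/(m**2 + t(R, -407)) = 1/(341**2 + (1/2)*(-927 - 407)/931) = 1/(116281 + (1/2)*(1/931)*(-1334)) = 1/(116281 - 667/931) = 1/(108256944/931) = 931/108256944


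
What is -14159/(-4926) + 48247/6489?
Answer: 109847491/10654938 ≈ 10.310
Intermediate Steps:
-14159/(-4926) + 48247/6489 = -14159*(-1/4926) + 48247*(1/6489) = 14159/4926 + 48247/6489 = 109847491/10654938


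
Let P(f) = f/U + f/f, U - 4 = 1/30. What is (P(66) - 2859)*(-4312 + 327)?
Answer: 124563130/11 ≈ 1.1324e+7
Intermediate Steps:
U = 121/30 (U = 4 + 1/30 = 121/30 ≈ 4.0333)
P(f) = 1 + 30*f/121 (P(f) = f/(121/30) + f/f = f*(30/121) + 1 = 30*f/121 + 1 = 1 + 30*f/121)
(P(66) - 2859)*(-4312 + 327) = ((1 + (30/121)*66) - 2859)*(-4312 + 327) = ((1 + 180/11) - 2859)*(-3985) = (191/11 - 2859)*(-3985) = -31258/11*(-3985) = 124563130/11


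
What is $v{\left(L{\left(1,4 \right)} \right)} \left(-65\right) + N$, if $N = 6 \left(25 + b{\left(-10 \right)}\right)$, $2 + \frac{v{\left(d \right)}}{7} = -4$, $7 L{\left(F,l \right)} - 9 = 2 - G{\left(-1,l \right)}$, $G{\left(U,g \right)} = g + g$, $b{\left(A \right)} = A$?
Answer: $2820$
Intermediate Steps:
$G{\left(U,g \right)} = 2 g$
$L{\left(F,l \right)} = \frac{11}{7} - \frac{2 l}{7}$ ($L{\left(F,l \right)} = \frac{9}{7} + \frac{2 - 2 l}{7} = \frac{9}{7} - \left(- \frac{2}{7} + \frac{2 l}{7}\right) = \frac{11}{7} - \frac{2 l}{7}$)
$v{\left(d \right)} = -42$ ($v{\left(d \right)} = -14 + 7 \left(-4\right) = -14 - 28 = -42$)
$N = 90$ ($N = 6 \left(25 - 10\right) = 6 \cdot 15 = 90$)
$v{\left(L{\left(1,4 \right)} \right)} \left(-65\right) + N = \left(-42\right) \left(-65\right) + 90 = 2730 + 90 = 2820$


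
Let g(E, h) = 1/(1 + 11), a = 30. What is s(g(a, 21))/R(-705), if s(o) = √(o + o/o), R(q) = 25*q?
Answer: -√39/105750 ≈ -5.9054e-5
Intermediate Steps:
g(E, h) = 1/12
s(o) = √(1 + o) (s(o) = √(o + 1) = √(1 + o))
s(g(a, 21))/R(-705) = √(1 + 1/12)/((25*(-705))) = √(13/12)/(-17625) = (√39/6)*(-1/17625) = -√39/105750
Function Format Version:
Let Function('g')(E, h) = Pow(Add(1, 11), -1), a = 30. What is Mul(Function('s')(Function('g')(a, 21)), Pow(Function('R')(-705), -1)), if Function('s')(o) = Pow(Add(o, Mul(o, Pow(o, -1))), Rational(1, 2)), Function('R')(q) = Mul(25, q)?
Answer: Mul(Rational(-1, 105750), Pow(39, Rational(1, 2))) ≈ -5.9054e-5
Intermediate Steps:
Function('g')(E, h) = Rational(1, 12) (Function('g')(E, h) = Pow(12, -1) = Rational(1, 12))
Function('s')(o) = Pow(Add(1, o), Rational(1, 2)) (Function('s')(o) = Pow(Add(o, 1), Rational(1, 2)) = Pow(Add(1, o), Rational(1, 2)))
Mul(Function('s')(Function('g')(a, 21)), Pow(Function('R')(-705), -1)) = Mul(Pow(Add(1, Rational(1, 12)), Rational(1, 2)), Pow(Mul(25, -705), -1)) = Mul(Pow(Rational(13, 12), Rational(1, 2)), Pow(-17625, -1)) = Mul(Mul(Rational(1, 6), Pow(39, Rational(1, 2))), Rational(-1, 17625)) = Mul(Rational(-1, 105750), Pow(39, Rational(1, 2)))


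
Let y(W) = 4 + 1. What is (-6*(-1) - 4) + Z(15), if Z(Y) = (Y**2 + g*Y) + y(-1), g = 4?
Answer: 292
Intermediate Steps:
y(W) = 5
Z(Y) = 5 + Y**2 + 4*Y (Z(Y) = (Y**2 + 4*Y) + 5 = 5 + Y**2 + 4*Y)
(-6*(-1) - 4) + Z(15) = (-6*(-1) - 4) + (5 + 15**2 + 4*15) = (6 - 4) + (5 + 225 + 60) = 2 + 290 = 292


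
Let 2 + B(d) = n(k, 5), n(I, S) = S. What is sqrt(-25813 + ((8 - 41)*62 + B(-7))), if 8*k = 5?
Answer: 4*I*sqrt(1741) ≈ 166.9*I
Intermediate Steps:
k = 5/8 (k = (1/8)*5 = 5/8 ≈ 0.62500)
B(d) = 3 (B(d) = -2 + 5 = 3)
sqrt(-25813 + ((8 - 41)*62 + B(-7))) = sqrt(-25813 + ((8 - 41)*62 + 3)) = sqrt(-25813 + (-33*62 + 3)) = sqrt(-25813 + (-2046 + 3)) = sqrt(-25813 - 2043) = sqrt(-27856) = 4*I*sqrt(1741)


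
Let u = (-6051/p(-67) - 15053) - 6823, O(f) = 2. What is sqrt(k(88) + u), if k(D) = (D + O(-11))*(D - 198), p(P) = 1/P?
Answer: sqrt(373641) ≈ 611.26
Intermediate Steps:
k(D) = (-198 + D)*(2 + D) (k(D) = (D + 2)*(D - 198) = (2 + D)*(-198 + D) = (-198 + D)*(2 + D))
u = 383541 (u = (-6051/(1/(-67)) - 15053) - 6823 = (-6051/(-1/67) - 15053) - 6823 = (-6051*(-67) - 15053) - 6823 = (405417 - 15053) - 6823 = 390364 - 6823 = 383541)
sqrt(k(88) + u) = sqrt((-396 + 88**2 - 196*88) + 383541) = sqrt((-396 + 7744 - 17248) + 383541) = sqrt(-9900 + 383541) = sqrt(373641)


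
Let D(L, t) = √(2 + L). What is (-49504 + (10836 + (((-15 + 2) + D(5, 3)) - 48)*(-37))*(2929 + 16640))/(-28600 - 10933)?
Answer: -256167413/39533 + 724053*√7/39533 ≈ -6431.4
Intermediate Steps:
(-49504 + (10836 + (((-15 + 2) + D(5, 3)) - 48)*(-37))*(2929 + 16640))/(-28600 - 10933) = (-49504 + (10836 + (((-15 + 2) + √(2 + 5)) - 48)*(-37))*(2929 + 16640))/(-28600 - 10933) = (-49504 + (10836 + ((-13 + √7) - 48)*(-37))*19569)/(-39533) = (-49504 + (10836 + (-61 + √7)*(-37))*19569)*(-1/39533) = (-49504 + (10836 + (2257 - 37*√7))*19569)*(-1/39533) = (-49504 + (13093 - 37*√7)*19569)*(-1/39533) = (-49504 + (256216917 - 724053*√7))*(-1/39533) = (256167413 - 724053*√7)*(-1/39533) = -256167413/39533 + 724053*√7/39533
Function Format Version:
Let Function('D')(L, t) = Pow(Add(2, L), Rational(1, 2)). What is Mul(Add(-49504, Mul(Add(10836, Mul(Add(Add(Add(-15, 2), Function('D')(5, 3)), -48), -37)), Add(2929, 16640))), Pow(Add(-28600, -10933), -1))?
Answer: Add(Rational(-256167413, 39533), Mul(Rational(724053, 39533), Pow(7, Rational(1, 2)))) ≈ -6431.4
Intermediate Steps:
Mul(Add(-49504, Mul(Add(10836, Mul(Add(Add(Add(-15, 2), Function('D')(5, 3)), -48), -37)), Add(2929, 16640))), Pow(Add(-28600, -10933), -1)) = Mul(Add(-49504, Mul(Add(10836, Mul(Add(Add(Add(-15, 2), Pow(Add(2, 5), Rational(1, 2))), -48), -37)), Add(2929, 16640))), Pow(Add(-28600, -10933), -1)) = Mul(Add(-49504, Mul(Add(10836, Mul(Add(Add(-13, Pow(7, Rational(1, 2))), -48), -37)), 19569)), Pow(-39533, -1)) = Mul(Add(-49504, Mul(Add(10836, Mul(Add(-61, Pow(7, Rational(1, 2))), -37)), 19569)), Rational(-1, 39533)) = Mul(Add(-49504, Mul(Add(10836, Add(2257, Mul(-37, Pow(7, Rational(1, 2))))), 19569)), Rational(-1, 39533)) = Mul(Add(-49504, Mul(Add(13093, Mul(-37, Pow(7, Rational(1, 2)))), 19569)), Rational(-1, 39533)) = Mul(Add(-49504, Add(256216917, Mul(-724053, Pow(7, Rational(1, 2))))), Rational(-1, 39533)) = Mul(Add(256167413, Mul(-724053, Pow(7, Rational(1, 2)))), Rational(-1, 39533)) = Add(Rational(-256167413, 39533), Mul(Rational(724053, 39533), Pow(7, Rational(1, 2))))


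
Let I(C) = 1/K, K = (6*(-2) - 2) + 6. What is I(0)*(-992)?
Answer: 124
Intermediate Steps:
K = -8 (K = (-12 - 2) + 6 = -14 + 6 = -8)
I(C) = -1/8 (I(C) = 1/(-8) = -1/8)
I(0)*(-992) = -1/8*(-992) = 124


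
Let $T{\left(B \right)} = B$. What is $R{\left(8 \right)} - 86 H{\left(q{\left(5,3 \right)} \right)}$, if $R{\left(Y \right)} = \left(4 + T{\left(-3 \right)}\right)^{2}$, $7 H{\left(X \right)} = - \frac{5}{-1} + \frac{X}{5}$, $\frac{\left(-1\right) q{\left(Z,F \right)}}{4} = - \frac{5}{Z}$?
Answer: $- \frac{2459}{35} \approx -70.257$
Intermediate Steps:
$q{\left(Z,F \right)} = \frac{20}{Z}$ ($q{\left(Z,F \right)} = - 4 \left(- \frac{5}{Z}\right) = \frac{20}{Z}$)
$H{\left(X \right)} = \frac{5}{7} + \frac{X}{35}$ ($H{\left(X \right)} = \frac{- \frac{5}{-1} + \frac{X}{5}}{7} = \frac{\left(-5\right) \left(-1\right) + X \frac{1}{5}}{7} = \frac{5 + \frac{X}{5}}{7} = \frac{5}{7} + \frac{X}{35}$)
$R{\left(Y \right)} = 1$ ($R{\left(Y \right)} = \left(4 - 3\right)^{2} = 1^{2} = 1$)
$R{\left(8 \right)} - 86 H{\left(q{\left(5,3 \right)} \right)} = 1 - 86 \left(\frac{5}{7} + \frac{20 \cdot \frac{1}{5}}{35}\right) = 1 - 86 \left(\frac{5}{7} + \frac{1}{35} \cdot 4\right) = 1 - 86 \left(\frac{5}{7} + \frac{4}{35}\right) = 1 - \frac{2494}{35} = - \frac{2459}{35}$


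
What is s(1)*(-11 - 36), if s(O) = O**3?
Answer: -47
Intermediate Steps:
s(1)*(-11 - 36) = 1**3*(-11 - 36) = 1*(-47) = -47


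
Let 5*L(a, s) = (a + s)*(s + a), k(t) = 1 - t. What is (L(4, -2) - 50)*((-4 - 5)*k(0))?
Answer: 2214/5 ≈ 442.80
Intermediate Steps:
L(a, s) = (a + s)²/5 (L(a, s) = ((a + s)*(s + a))/5 = ((a + s)*(a + s))/5 = (a + s)²/5)
(L(4, -2) - 50)*((-4 - 5)*k(0)) = ((4 - 2)²/5 - 50)*((-4 - 5)*(1 - 1*0)) = ((⅕)*2² - 50)*(-9*(1 + 0)) = ((⅕)*4 - 50)*(-9*1) = (⅘ - 50)*(-9) = -246/5*(-9) = 2214/5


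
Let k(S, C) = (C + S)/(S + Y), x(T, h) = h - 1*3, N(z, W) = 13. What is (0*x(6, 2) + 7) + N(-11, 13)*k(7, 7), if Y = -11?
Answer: -77/2 ≈ -38.500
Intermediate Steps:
x(T, h) = -3 + h (x(T, h) = h - 3 = -3 + h)
k(S, C) = (C + S)/(-11 + S) (k(S, C) = (C + S)/(S - 11) = (C + S)/(-11 + S))
(0*x(6, 2) + 7) + N(-11, 13)*k(7, 7) = (0*(-3 + 2) + 7) + 13*((7 + 7)/(-11 + 7)) = (0*(-1) + 7) + 13*(14/(-4)) = (0 + 7) + 13*(-¼*14) = 7 + 13*(-7/2) = 7 - 91/2 = -77/2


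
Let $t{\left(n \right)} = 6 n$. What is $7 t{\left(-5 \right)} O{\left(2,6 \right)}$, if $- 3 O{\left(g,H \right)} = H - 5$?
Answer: $70$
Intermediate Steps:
$O{\left(g,H \right)} = \frac{5}{3} - \frac{H}{3}$ ($O{\left(g,H \right)} = - \frac{H - 5}{3} = - \frac{-5 + H}{3} = \frac{5}{3} - \frac{H}{3}$)
$7 t{\left(-5 \right)} O{\left(2,6 \right)} = 7 \cdot 6 \left(-5\right) \left(\frac{5}{3} - 2\right) = 7 \left(-30\right) \left(\frac{5}{3} - 2\right) = \left(-210\right) \left(- \frac{1}{3}\right) = 70$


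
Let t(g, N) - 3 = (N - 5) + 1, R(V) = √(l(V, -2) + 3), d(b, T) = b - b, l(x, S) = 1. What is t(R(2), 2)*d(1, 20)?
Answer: 0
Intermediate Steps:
d(b, T) = 0
R(V) = 2 (R(V) = √(1 + 3) = √4 = 2)
t(g, N) = -1 + N (t(g, N) = 3 + ((N - 5) + 1) = 3 + ((-5 + N) + 1) = 3 + (-4 + N) = -1 + N)
t(R(2), 2)*d(1, 20) = (-1 + 2)*0 = 1*0 = 0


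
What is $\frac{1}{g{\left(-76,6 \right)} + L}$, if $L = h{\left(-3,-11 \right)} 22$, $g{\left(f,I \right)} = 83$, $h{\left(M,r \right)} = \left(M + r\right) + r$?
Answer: $- \frac{1}{467} \approx -0.0021413$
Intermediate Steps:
$h{\left(M,r \right)} = M + 2 r$
$L = -550$ ($L = \left(-3 + 2 \left(-11\right)\right) 22 = \left(-3 - 22\right) 22 = \left(-25\right) 22 = -550$)
$\frac{1}{g{\left(-76,6 \right)} + L} = \frac{1}{83 - 550} = \frac{1}{-467} = - \frac{1}{467}$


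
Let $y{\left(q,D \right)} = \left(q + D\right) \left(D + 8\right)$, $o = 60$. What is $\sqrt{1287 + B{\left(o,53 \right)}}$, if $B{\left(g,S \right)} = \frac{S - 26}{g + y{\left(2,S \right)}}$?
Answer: $\frac{6 \sqrt{416927105}}{3415} \approx 35.875$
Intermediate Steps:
$y{\left(q,D \right)} = \left(8 + D\right) \left(D + q\right)$ ($y{\left(q,D \right)} = \left(D + q\right) \left(8 + D\right) = \left(8 + D\right) \left(D + q\right)$)
$B{\left(g,S \right)} = \frac{-26 + S}{16 + g + S^{2} + 10 S}$ ($B{\left(g,S \right)} = \frac{S - 26}{g + \left(S^{2} + 8 S + 8 \cdot 2 + S 2\right)} = \frac{-26 + S}{g + \left(S^{2} + 8 S + 16 + 2 S\right)} = \frac{-26 + S}{g + \left(16 + S^{2} + 10 S\right)} = \frac{-26 + S}{16 + g + S^{2} + 10 S}$)
$\sqrt{1287 + B{\left(o,53 \right)}} = \sqrt{1287 + \frac{-26 + 53}{16 + 60 + 53^{2} + 10 \cdot 53}} = \sqrt{1287 + \frac{1}{16 + 60 + 2809 + 530} \cdot 27} = \sqrt{1287 + \frac{1}{3415} \cdot 27} = \sqrt{1287 + \frac{27}{3415}} = \sqrt{\frac{4395132}{3415}} = \frac{6 \sqrt{416927105}}{3415}$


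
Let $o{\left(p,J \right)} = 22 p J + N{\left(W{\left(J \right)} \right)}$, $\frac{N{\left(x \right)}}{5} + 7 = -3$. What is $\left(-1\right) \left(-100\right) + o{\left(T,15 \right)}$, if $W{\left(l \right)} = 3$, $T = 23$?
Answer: $7640$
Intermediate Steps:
$N{\left(x \right)} = -50$ ($N{\left(x \right)} = -35 + 5 \left(-3\right) = -35 - 15 = -50$)
$o{\left(p,J \right)} = -50 + 22 J p$ ($o{\left(p,J \right)} = 22 p J - 50 = 22 J p - 50 = -50 + 22 J p$)
$\left(-1\right) \left(-100\right) + o{\left(T,15 \right)} = \left(-1\right) \left(-100\right) - \left(50 - 7590\right) = 100 + \left(-50 + 7590\right) = 100 + 7540 = 7640$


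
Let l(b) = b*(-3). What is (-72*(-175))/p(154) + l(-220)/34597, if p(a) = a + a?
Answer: 15575910/380567 ≈ 40.928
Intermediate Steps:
p(a) = 2*a
l(b) = -3*b
(-72*(-175))/p(154) + l(-220)/34597 = (-72*(-175))/((2*154)) - 3*(-220)/34597 = 12600/308 + 660*(1/34597) = 12600*(1/308) + 660/34597 = 450/11 + 660/34597 = 15575910/380567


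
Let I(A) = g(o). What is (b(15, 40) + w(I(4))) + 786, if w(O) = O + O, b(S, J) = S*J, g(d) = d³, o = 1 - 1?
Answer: 1386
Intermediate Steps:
o = 0
I(A) = 0 (I(A) = 0³ = 0)
b(S, J) = J*S
w(O) = 2*O
(b(15, 40) + w(I(4))) + 786 = (40*15 + 2*0) + 786 = (600 + 0) + 786 = 600 + 786 = 1386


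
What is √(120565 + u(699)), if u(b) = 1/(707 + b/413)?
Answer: 9*√127512278447870/292690 ≈ 347.22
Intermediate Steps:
u(b) = 1/(707 + b/413) (u(b) = 1/(707 + b*(1/413)) = 1/(707 + b/413))
√(120565 + u(699)) = √(120565 + 413/(291991 + 699)) = √(120565 + 413/292690) = √(35288170263/292690) = 9*√127512278447870/292690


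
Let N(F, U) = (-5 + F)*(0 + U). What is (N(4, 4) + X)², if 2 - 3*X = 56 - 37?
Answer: 841/9 ≈ 93.444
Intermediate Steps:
X = -17/3 (X = ⅔ - (56 - 37)/3 = ⅔ - ⅓*19 = ⅔ - 19/3 = -17/3 ≈ -5.6667)
N(F, U) = U*(-5 + F) (N(F, U) = (-5 + F)*U = U*(-5 + F))
(N(4, 4) + X)² = (4*(-5 + 4) - 17/3)² = (4*(-1) - 17/3)² = (-4 - 17/3)² = (-29/3)² = 841/9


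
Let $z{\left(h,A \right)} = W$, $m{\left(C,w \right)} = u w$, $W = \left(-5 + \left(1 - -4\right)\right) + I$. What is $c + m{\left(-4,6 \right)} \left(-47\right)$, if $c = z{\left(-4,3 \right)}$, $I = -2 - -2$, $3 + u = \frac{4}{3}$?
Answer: $470$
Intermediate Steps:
$u = - \frac{5}{3}$ ($u = -3 + \frac{4}{3} = - \frac{5}{3} \approx -1.6667$)
$I = 0$ ($I = -2 + 2 = 0$)
$W = 0$ ($W = \left(-5 + \left(1 - -4\right)\right) + 0 = \left(-5 + \left(1 + 4\right)\right) + 0 = \left(-5 + 5\right) + 0 = 0 + 0 = 0$)
$m{\left(C,w \right)} = - \frac{5 w}{3}$
$z{\left(h,A \right)} = 0$
$c = 0$
$c + m{\left(-4,6 \right)} \left(-47\right) = 0 + \left(- \frac{5}{3}\right) 6 \left(-47\right) = 0 - -470 = 0 + 470 = 470$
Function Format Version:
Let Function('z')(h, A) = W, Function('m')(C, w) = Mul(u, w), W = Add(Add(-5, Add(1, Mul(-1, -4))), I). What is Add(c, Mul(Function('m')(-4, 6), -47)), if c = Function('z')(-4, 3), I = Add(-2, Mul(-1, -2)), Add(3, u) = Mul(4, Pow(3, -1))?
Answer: 470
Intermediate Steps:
u = Rational(-5, 3) (u = Add(-3, Mul(4, Pow(3, -1))) = Add(-3, Mul(4, Rational(1, 3))) = Add(-3, Rational(4, 3)) = Rational(-5, 3) ≈ -1.6667)
I = 0 (I = Add(-2, 2) = 0)
W = 0 (W = Add(Add(-5, Add(1, Mul(-1, -4))), 0) = Add(Add(-5, Add(1, 4)), 0) = Add(Add(-5, 5), 0) = Add(0, 0) = 0)
Function('m')(C, w) = Mul(Rational(-5, 3), w)
Function('z')(h, A) = 0
c = 0
Add(c, Mul(Function('m')(-4, 6), -47)) = Add(0, Mul(Mul(Rational(-5, 3), 6), -47)) = Add(0, Mul(-10, -47)) = Add(0, 470) = 470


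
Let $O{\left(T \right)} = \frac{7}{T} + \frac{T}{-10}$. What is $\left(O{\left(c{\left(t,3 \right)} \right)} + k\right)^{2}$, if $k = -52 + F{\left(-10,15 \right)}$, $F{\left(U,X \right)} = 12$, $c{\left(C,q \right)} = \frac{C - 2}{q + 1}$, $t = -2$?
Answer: $\frac{219961}{100} \approx 2199.6$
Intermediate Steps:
$c{\left(C,q \right)} = \frac{-2 + C}{1 + q}$
$O{\left(T \right)} = \frac{7}{T} - \frac{T}{10}$ ($O{\left(T \right)} = \frac{7}{T} + T \left(- \frac{1}{10}\right) = \frac{7}{T} - \frac{T}{10}$)
$k = -40$ ($k = -52 + 12 = -40$)
$\left(O{\left(c{\left(t,3 \right)} \right)} + k\right)^{2} = \left(\left(\frac{7}{\frac{1}{1 + 3} \left(-2 - 2\right)} - \frac{\frac{1}{1 + 3} \left(-2 - 2\right)}{10}\right) - 40\right)^{2} = \left(\left(\frac{7}{\frac{1}{4} \left(-4\right)} - \frac{\frac{1}{4} \left(-4\right)}{10}\right) - 40\right)^{2} = \left(\left(\frac{7}{-1} - - \frac{1}{10}\right) - 40\right)^{2} = \left(\left(7 \left(-1\right) + \frac{1}{10}\right) - 40\right)^{2} = \left(\left(-7 + \frac{1}{10}\right) - 40\right)^{2} = \left(- \frac{69}{10} - 40\right)^{2} = \left(- \frac{469}{10}\right)^{2} = \frac{219961}{100}$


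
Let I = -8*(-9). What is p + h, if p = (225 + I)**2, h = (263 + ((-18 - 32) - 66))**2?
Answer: 109818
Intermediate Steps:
I = 72
h = 21609 (h = (263 + (-50 - 66))**2 = (263 - 116)**2 = 147**2 = 21609)
p = 88209 (p = (225 + 72)**2 = 297**2 = 88209)
p + h = 88209 + 21609 = 109818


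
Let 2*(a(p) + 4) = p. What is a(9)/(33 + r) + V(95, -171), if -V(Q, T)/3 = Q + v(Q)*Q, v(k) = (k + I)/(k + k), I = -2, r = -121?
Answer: -74713/176 ≈ -424.51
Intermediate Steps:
a(p) = -4 + p/2
v(k) = (-2 + k)/(2*k) (v(k) = (k - 2)/(k + k) = (-2 + k)/((2*k)) = (-2 + k)*(1/(2*k)) = (-2 + k)/(2*k))
V(Q, T) = 3 - 9*Q/2 (V(Q, T) = -3*(Q + ((-2 + Q)/(2*Q))*Q) = -3*(Q + (-1 + Q/2)) = -3*(-1 + 3*Q/2) = 3 - 9*Q/2)
a(9)/(33 + r) + V(95, -171) = (-4 + (1/2)*9)/(33 - 121) + (3 - 9/2*95) = (-4 + 9/2)/(-88) + (3 - 855/2) = (1/2)*(-1/88) - 849/2 = -1/176 - 849/2 = -74713/176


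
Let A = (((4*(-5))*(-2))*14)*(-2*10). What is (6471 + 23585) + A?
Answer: 18856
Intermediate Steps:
A = -11200 (A = (-20*(-2)*14)*(-20) = (40*14)*(-20) = 560*(-20) = -11200)
(6471 + 23585) + A = (6471 + 23585) - 11200 = 30056 - 11200 = 18856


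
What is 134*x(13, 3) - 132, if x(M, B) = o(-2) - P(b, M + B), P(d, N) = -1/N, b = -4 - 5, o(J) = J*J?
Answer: 3299/8 ≈ 412.38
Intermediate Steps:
o(J) = J²
b = -9
x(M, B) = 4 + 1/(B + M) (x(M, B) = (-2)² - (-1)/(M + B) = 4 - (-1)/(B + M) = 4 + 1/(B + M))
134*x(13, 3) - 132 = 134*(4 + 1/(3 + 13)) - 132 = 134*(4 + 1/16) - 132 = 134*(65/16) - 132 = 4355/8 - 132 = 3299/8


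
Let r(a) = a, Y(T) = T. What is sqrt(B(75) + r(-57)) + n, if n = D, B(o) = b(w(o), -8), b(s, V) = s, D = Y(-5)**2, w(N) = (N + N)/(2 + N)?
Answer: 25 + 3*I*sqrt(36267)/77 ≈ 25.0 + 7.4197*I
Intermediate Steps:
w(N) = 2*N/(2 + N) (w(N) = (2*N)/(2 + N) = 2*N/(2 + N))
D = 25 (D = (-5)**2 = 25)
B(o) = 2*o/(2 + o)
n = 25
sqrt(B(75) + r(-57)) + n = sqrt(2*75/(2 + 75) - 57) + 25 = sqrt(2*75/77 - 57) + 25 = sqrt(2*75*(1/77) - 57) + 25 = sqrt(150/77 - 57) + 25 = sqrt(-4239/77) + 25 = 3*I*sqrt(36267)/77 + 25 = 25 + 3*I*sqrt(36267)/77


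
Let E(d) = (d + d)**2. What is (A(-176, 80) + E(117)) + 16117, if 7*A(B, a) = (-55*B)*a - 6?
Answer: 1270505/7 ≈ 1.8150e+5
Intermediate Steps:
A(B, a) = -6/7 - 55*B*a/7 (A(B, a) = ((-55*B)*a - 6)/7 = (-55*B*a - 6)/7 = (-6 - 55*B*a)/7 = -6/7 - 55*B*a/7)
E(d) = 4*d**2 (E(d) = (2*d)**2 = 4*d**2)
(A(-176, 80) + E(117)) + 16117 = ((-6/7 - 55/7*(-176)*80) + 4*117**2) + 16117 = ((-6/7 + 774400/7) + 4*13689) + 16117 = (774394/7 + 54756) + 16117 = 1157686/7 + 16117 = 1270505/7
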